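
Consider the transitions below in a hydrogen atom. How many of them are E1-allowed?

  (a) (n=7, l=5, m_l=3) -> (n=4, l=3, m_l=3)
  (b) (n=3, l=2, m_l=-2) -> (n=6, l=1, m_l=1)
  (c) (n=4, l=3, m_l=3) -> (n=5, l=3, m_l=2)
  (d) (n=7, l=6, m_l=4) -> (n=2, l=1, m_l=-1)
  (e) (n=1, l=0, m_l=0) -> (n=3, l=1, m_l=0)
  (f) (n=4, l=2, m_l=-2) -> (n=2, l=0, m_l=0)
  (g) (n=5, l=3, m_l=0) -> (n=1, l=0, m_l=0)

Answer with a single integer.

1

(a) forbidden — Δl = -2 (E1 requires Δl = ±1)
(b) forbidden — Δm_l = +3 (E1 requires Δm_l = 0, ±1)
(c) forbidden — Δl = +0 (E1 requires Δl = ±1)
(d) forbidden — Δl = -5 (E1 requires Δl = ±1); Δm_l = -5 (E1 requires Δm_l = 0, ±1)
(e) allowed
(f) forbidden — Δl = -2 (E1 requires Δl = ±1); Δm_l = +2 (E1 requires Δm_l = 0, ±1)
(g) forbidden — Δl = -3 (E1 requires Δl = ±1)
Total allowed: 1 of 7.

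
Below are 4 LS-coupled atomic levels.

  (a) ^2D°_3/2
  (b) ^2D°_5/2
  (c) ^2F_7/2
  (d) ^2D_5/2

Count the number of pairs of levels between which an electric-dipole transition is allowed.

(a)–(b): forbidden (parity).
(a)–(c): forbidden (ΔJ).
(a)–(d): allowed.
(b)–(c): allowed.
(b)–(d): allowed.
(c)–(d): forbidden (parity).
Allowed pairs: 3 of 6.

3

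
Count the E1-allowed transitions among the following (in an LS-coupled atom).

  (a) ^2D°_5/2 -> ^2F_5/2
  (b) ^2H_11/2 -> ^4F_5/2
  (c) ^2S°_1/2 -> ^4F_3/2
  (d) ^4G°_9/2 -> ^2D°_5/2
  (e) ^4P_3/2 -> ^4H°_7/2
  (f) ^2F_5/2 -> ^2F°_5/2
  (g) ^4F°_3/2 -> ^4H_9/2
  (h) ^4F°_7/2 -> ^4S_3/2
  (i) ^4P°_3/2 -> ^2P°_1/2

(a) allowed
(b) forbidden (parity, ΔS, ΔL, ΔJ fail)
(c) forbidden (ΔS, ΔL fail)
(d) forbidden (parity, ΔS, ΔL, ΔJ fail)
(e) forbidden (ΔL, ΔJ fail)
(f) allowed
(g) forbidden (ΔL, ΔJ fail)
(h) forbidden (ΔL, ΔJ fail)
(i) forbidden (parity, ΔS fail)
Total allowed: 2 of 9.

2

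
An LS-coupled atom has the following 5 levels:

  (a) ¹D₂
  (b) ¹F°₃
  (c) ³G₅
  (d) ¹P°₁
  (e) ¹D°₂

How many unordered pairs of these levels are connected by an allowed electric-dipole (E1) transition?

3

(a)–(b): allowed.
(a)–(c): forbidden (parity, ΔS, ΔL, ΔJ).
(a)–(d): allowed.
(a)–(e): allowed.
(b)–(c): forbidden (ΔS, ΔJ).
(b)–(d): forbidden (parity, ΔL, ΔJ).
(b)–(e): forbidden (parity).
(c)–(d): forbidden (ΔS, ΔL, ΔJ).
(c)–(e): forbidden (ΔS, ΔL, ΔJ).
(d)–(e): forbidden (parity).
Allowed pairs: 3 of 10.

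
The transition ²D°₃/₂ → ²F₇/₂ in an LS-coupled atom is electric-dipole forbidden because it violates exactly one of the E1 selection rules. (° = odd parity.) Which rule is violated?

Parity must change: odd → even — ok.
ΔS = 0: S: 1/2 → 1/2 — ok.
ΔL = 0, ±1 (not L=0↔0): L: 2 → 3, ΔL = +1 — ok.
ΔJ = 0, ±1 (not J=0↔0): J: 3/2 → 7/2, ΔJ = +2 — fails.

the ΔJ = 0, ±1 rule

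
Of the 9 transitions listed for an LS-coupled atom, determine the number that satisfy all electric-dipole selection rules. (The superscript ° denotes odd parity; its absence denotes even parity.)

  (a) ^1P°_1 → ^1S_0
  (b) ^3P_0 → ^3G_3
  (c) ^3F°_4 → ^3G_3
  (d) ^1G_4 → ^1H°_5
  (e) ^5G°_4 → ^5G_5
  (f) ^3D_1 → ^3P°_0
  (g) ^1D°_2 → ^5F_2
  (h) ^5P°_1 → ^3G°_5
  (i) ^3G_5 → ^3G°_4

(a) allowed
(b) forbidden (parity, ΔL, ΔJ fail)
(c) allowed
(d) allowed
(e) allowed
(f) allowed
(g) forbidden (ΔS fails)
(h) forbidden (parity, ΔS, ΔL, ΔJ fail)
(i) allowed
Total allowed: 6 of 9.

6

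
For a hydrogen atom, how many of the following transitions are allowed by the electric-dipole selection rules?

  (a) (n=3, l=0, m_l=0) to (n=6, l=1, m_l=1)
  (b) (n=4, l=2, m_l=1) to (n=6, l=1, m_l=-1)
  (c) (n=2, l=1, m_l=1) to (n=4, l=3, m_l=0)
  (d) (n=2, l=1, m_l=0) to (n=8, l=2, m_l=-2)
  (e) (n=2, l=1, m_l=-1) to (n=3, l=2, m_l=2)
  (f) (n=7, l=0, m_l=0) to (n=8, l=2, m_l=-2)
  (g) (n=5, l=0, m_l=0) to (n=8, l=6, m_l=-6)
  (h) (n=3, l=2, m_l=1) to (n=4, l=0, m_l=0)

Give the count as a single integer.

1

(a) allowed
(b) forbidden — Δm_l = -2 (E1 requires Δm_l = 0, ±1)
(c) forbidden — Δl = +2 (E1 requires Δl = ±1)
(d) forbidden — Δm_l = -2 (E1 requires Δm_l = 0, ±1)
(e) forbidden — Δm_l = +3 (E1 requires Δm_l = 0, ±1)
(f) forbidden — Δl = +2 (E1 requires Δl = ±1); Δm_l = -2 (E1 requires Δm_l = 0, ±1)
(g) forbidden — Δl = +6 (E1 requires Δl = ±1); Δm_l = -6 (E1 requires Δm_l = 0, ±1)
(h) forbidden — Δl = -2 (E1 requires Δl = ±1)
Total allowed: 1 of 8.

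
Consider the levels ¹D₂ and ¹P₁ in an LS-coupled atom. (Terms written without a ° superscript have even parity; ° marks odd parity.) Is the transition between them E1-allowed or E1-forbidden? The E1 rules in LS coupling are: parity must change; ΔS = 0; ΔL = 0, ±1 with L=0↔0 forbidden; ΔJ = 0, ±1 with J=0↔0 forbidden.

ΔS = 0: S: 0 → 0 — satisfied.
ΔL = 0, ±1 (not L=0↔0): L: 2 → 1, ΔL = -1 — satisfied.
Parity must change: even → even — violated.
ΔJ = 0, ±1 (not J=0↔0): J: 2 → 1, ΔJ = -1 — satisfied.
Rule(s) violated: parity.

forbidden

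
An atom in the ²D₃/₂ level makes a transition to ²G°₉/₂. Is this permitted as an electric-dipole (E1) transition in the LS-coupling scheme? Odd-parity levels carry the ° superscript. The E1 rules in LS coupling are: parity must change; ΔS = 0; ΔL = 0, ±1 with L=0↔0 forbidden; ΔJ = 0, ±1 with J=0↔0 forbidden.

Reading off the term symbols: S 1/2→1/2, L 2→4, J 3/2→9/2, parity even→odd.
Parity must change: even → odd — satisfied.
ΔS = 0: S: 1/2 → 1/2 — satisfied.
ΔL = 0, ±1 (not L=0↔0): L: 2 → 4, ΔL = +2 — violated.
ΔJ = 0, ±1 (not J=0↔0): J: 3/2 → 9/2, ΔJ = +3 — violated.
Rule(s) violated: ΔL, ΔJ.

forbidden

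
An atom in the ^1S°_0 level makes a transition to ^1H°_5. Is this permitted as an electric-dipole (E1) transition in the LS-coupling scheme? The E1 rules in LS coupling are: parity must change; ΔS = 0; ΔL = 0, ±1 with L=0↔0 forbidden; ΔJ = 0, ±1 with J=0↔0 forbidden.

Reading off the term symbols: S 0→0, L 0→5, J 0→5, parity odd→odd.
ΔS = 0: S: 0 → 0 — satisfied.
ΔL = 0, ±1 (not L=0↔0): L: 0 → 5, ΔL = +5 — violated.
ΔJ = 0, ±1 (not J=0↔0): J: 0 → 5, ΔJ = +5 — violated.
Parity must change: odd → odd — violated.
Rule(s) violated: parity, ΔL, ΔJ.

forbidden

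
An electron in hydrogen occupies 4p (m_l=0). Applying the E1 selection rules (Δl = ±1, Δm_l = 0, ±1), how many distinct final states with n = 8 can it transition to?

E1 requires Δl = ±1, so l_f ∈ {0, 2}; with 0 ≤ l_f ≤ n_f−1 = 7, the allowed l_f values are {0, 2}.
For l_f = 0: m_f ∈ {m_i−1, m_i, m_i+1} ∩ [−0, 0] = {0} → 1 state.
For l_f = 2: m_f ∈ {m_i−1, m_i, m_i+1} ∩ [−2, 2] = {-1, 0, 1} → 3 states.
Total: 4.

4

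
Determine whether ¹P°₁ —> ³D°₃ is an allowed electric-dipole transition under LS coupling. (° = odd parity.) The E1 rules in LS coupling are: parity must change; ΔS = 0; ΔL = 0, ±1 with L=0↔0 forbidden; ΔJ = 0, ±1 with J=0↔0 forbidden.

Reading off the term symbols: S 0→1, L 1→2, J 1→3, parity odd→odd.
Parity must change: odd → odd — violated.
ΔS = 0: S: 0 → 1 — violated.
ΔL = 0, ±1 (not L=0↔0): L: 1 → 2, ΔL = +1 — satisfied.
ΔJ = 0, ±1 (not J=0↔0): J: 1 → 3, ΔJ = +2 — violated.
Rule(s) violated: parity, ΔS, ΔJ.

forbidden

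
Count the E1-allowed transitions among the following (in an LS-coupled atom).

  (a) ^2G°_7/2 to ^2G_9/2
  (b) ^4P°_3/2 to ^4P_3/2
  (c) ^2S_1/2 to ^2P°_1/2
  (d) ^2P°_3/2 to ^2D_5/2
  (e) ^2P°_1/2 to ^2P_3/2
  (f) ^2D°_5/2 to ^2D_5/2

(a) allowed
(b) allowed
(c) allowed
(d) allowed
(e) allowed
(f) allowed
Total allowed: 6 of 6.

6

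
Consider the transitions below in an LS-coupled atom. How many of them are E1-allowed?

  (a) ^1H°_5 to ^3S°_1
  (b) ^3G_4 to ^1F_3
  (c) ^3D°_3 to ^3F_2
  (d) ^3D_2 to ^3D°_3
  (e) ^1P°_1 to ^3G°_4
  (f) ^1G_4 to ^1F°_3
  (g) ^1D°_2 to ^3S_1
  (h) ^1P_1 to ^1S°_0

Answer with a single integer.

4

(a) forbidden (parity, ΔS, ΔL, ΔJ fail)
(b) forbidden (parity, ΔS fail)
(c) allowed
(d) allowed
(e) forbidden (parity, ΔS, ΔL, ΔJ fail)
(f) allowed
(g) forbidden (ΔS, ΔL fail)
(h) allowed
Total allowed: 4 of 8.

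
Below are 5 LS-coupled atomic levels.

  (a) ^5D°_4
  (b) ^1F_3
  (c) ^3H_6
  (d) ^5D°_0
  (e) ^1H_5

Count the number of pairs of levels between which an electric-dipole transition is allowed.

(a)–(b): forbidden (ΔS).
(a)–(c): forbidden (ΔS, ΔL, ΔJ).
(a)–(d): forbidden (parity, ΔJ).
(a)–(e): forbidden (ΔS, ΔL).
(b)–(c): forbidden (parity, ΔS, ΔL, ΔJ).
(b)–(d): forbidden (ΔS, ΔJ).
(b)–(e): forbidden (parity, ΔL, ΔJ).
(c)–(d): forbidden (ΔS, ΔL, ΔJ).
(c)–(e): forbidden (parity, ΔS).
(d)–(e): forbidden (ΔS, ΔL, ΔJ).
Allowed pairs: 0 of 10.

0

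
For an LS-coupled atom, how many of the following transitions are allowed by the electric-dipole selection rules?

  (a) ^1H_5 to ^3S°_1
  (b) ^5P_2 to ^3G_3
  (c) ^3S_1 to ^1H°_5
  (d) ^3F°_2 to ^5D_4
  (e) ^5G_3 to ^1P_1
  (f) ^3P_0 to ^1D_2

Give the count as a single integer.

0

(a) forbidden (ΔS, ΔL, ΔJ fail)
(b) forbidden (parity, ΔS, ΔL fail)
(c) forbidden (ΔS, ΔL, ΔJ fail)
(d) forbidden (ΔS, ΔJ fail)
(e) forbidden (parity, ΔS, ΔL, ΔJ fail)
(f) forbidden (parity, ΔS, ΔJ fail)
Total allowed: 0 of 6.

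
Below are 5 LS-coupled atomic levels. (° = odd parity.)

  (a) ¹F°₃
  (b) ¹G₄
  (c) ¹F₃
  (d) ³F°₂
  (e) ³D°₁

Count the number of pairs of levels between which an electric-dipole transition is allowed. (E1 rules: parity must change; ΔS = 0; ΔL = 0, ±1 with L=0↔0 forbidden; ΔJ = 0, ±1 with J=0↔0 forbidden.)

2

(a)–(b): allowed.
(a)–(c): allowed.
(a)–(d): forbidden (parity, ΔS).
(a)–(e): forbidden (parity, ΔS, ΔJ).
(b)–(c): forbidden (parity).
(b)–(d): forbidden (ΔS, ΔJ).
(b)–(e): forbidden (ΔS, ΔL, ΔJ).
(c)–(d): forbidden (ΔS).
(c)–(e): forbidden (ΔS, ΔJ).
(d)–(e): forbidden (parity).
Allowed pairs: 2 of 10.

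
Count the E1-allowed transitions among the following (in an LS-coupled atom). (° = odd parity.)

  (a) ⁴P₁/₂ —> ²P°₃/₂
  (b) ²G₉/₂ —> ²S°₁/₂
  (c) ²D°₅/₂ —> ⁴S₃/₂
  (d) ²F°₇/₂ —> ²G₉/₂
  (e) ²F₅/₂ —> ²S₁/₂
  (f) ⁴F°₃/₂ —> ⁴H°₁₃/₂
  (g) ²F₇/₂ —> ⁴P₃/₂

(a) forbidden (ΔS fails)
(b) forbidden (ΔL, ΔJ fail)
(c) forbidden (ΔS, ΔL fail)
(d) allowed
(e) forbidden (parity, ΔL, ΔJ fail)
(f) forbidden (parity, ΔL, ΔJ fail)
(g) forbidden (parity, ΔS, ΔL, ΔJ fail)
Total allowed: 1 of 7.

1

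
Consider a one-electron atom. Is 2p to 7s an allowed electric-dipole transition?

allowed

l: 1 → 0 (Δl = -1). Δl = ±1 satisfied.
All E1 selection rules are satisfied.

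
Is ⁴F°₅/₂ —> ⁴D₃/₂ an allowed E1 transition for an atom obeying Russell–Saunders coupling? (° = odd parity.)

allowed

Reading off the term symbols: S 3/2→3/2, L 3→2, J 5/2→3/2, parity odd→even.
ΔL = 0, ±1 (not L=0↔0): L: 3 → 2, ΔL = -1 — satisfied.
ΔJ = 0, ±1 (not J=0↔0): J: 5/2 → 3/2, ΔJ = -1 — satisfied.
ΔS = 0: S: 3/2 → 3/2 — satisfied.
Parity must change: odd → even — satisfied.
All four E1 rules are satisfied.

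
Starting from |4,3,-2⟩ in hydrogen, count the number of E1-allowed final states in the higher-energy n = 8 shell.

5

E1 requires Δl = ±1, so l_f ∈ {2, 4}; with 0 ≤ l_f ≤ n_f−1 = 7, the allowed l_f values are {2, 4}.
For l_f = 2: m_f ∈ {m_i−1, m_i, m_i+1} ∩ [−2, 2] = {-2, -1} → 2 states.
For l_f = 4: m_f ∈ {m_i−1, m_i, m_i+1} ∩ [−4, 4] = {-3, -2, -1} → 3 states.
Total: 5.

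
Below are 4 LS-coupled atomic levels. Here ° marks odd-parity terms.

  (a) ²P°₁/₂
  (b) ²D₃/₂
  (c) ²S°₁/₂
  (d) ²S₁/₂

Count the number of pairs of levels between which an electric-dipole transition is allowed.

(a)–(b): allowed.
(a)–(c): forbidden (parity).
(a)–(d): allowed.
(b)–(c): forbidden (ΔL).
(b)–(d): forbidden (parity, ΔL).
(c)–(d): forbidden (ΔL).
Allowed pairs: 2 of 6.

2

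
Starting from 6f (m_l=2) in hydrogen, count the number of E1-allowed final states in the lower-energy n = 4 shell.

2

E1 requires Δl = ±1, so l_f ∈ {2, 4}; with 0 ≤ l_f ≤ n_f−1 = 3, the allowed l_f values are {2}.
For l_f = 2: m_f ∈ {m_i−1, m_i, m_i+1} ∩ [−2, 2] = {1, 2} → 2 states.
Total: 2.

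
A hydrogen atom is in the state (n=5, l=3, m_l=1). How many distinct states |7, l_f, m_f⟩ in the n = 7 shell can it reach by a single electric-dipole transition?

6

E1 requires Δl = ±1, so l_f ∈ {2, 4}; with 0 ≤ l_f ≤ n_f−1 = 6, the allowed l_f values are {2, 4}.
For l_f = 2: m_f ∈ {m_i−1, m_i, m_i+1} ∩ [−2, 2] = {0, 1, 2} → 3 states.
For l_f = 4: m_f ∈ {m_i−1, m_i, m_i+1} ∩ [−4, 4] = {0, 1, 2} → 3 states.
Total: 6.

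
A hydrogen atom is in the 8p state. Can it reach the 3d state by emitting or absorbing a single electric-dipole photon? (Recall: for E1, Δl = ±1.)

allowed

l: 1 → 2 (Δl = +1). Δl = ±1 ✓.
All E1 selection rules are satisfied.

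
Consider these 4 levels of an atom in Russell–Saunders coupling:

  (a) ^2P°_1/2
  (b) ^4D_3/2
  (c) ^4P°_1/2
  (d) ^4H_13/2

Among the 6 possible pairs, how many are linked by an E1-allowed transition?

1

(a)–(b): forbidden (ΔS).
(a)–(c): forbidden (parity, ΔS).
(a)–(d): forbidden (ΔS, ΔL, ΔJ).
(b)–(c): allowed.
(b)–(d): forbidden (parity, ΔL, ΔJ).
(c)–(d): forbidden (ΔL, ΔJ).
Allowed pairs: 1 of 6.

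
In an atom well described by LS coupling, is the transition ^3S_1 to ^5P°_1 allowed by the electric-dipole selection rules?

Initial level: S=1, L=0, J=1, parity even. Final level: S=2, L=1, J=1, parity odd.
Parity must change: even → odd — satisfied.
ΔS = 0: S: 1 → 2 — violated.
ΔL = 0, ±1 (not L=0↔0): L: 0 → 1, ΔL = +1 — satisfied.
ΔJ = 0, ±1 (not J=0↔0): J: 1 → 1, ΔJ = +0 — satisfied.
Rule(s) violated: ΔS.

forbidden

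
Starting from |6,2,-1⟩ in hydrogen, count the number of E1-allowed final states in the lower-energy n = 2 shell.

E1 requires Δl = ±1, so l_f ∈ {1, 3}; with 0 ≤ l_f ≤ n_f−1 = 1, the allowed l_f values are {1}.
For l_f = 1: m_f ∈ {m_i−1, m_i, m_i+1} ∩ [−1, 1] = {-1, 0} → 2 states.
Total: 2.

2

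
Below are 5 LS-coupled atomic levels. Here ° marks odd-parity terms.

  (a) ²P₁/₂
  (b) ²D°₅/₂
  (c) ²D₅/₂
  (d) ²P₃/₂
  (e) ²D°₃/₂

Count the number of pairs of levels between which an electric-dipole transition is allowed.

(a)–(b): forbidden (ΔJ).
(a)–(c): forbidden (parity, ΔJ).
(a)–(d): forbidden (parity).
(a)–(e): allowed.
(b)–(c): allowed.
(b)–(d): allowed.
(b)–(e): forbidden (parity).
(c)–(d): forbidden (parity).
(c)–(e): allowed.
(d)–(e): allowed.
Allowed pairs: 5 of 10.

5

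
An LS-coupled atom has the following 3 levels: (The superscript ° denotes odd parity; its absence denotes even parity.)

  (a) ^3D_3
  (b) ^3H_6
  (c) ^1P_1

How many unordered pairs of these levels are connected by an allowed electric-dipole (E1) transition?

(a)–(b): forbidden (parity, ΔL, ΔJ).
(a)–(c): forbidden (parity, ΔS, ΔJ).
(b)–(c): forbidden (parity, ΔS, ΔL, ΔJ).
Allowed pairs: 0 of 3.

0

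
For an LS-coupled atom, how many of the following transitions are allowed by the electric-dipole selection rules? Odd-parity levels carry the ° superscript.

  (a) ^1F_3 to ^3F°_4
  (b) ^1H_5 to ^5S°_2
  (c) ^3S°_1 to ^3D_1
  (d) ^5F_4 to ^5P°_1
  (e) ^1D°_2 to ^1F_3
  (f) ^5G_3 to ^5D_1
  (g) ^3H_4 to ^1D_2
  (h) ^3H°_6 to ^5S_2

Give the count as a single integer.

1

(a) forbidden (ΔS fails)
(b) forbidden (ΔS, ΔL, ΔJ fail)
(c) forbidden (ΔL fails)
(d) forbidden (ΔL, ΔJ fail)
(e) allowed
(f) forbidden (parity, ΔL, ΔJ fail)
(g) forbidden (parity, ΔS, ΔL, ΔJ fail)
(h) forbidden (ΔS, ΔL, ΔJ fail)
Total allowed: 1 of 8.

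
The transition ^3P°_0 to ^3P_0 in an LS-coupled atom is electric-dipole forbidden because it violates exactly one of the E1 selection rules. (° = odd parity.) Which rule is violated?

ΔJ = 0, ±1 (not J=0↔0): J: 0 → 0, ΔJ = +0 — ✗.
ΔL = 0, ±1 (not L=0↔0): L: 1 → 1, ΔL = +0 — ✓.
ΔS = 0: S: 1 → 1 — ✓.
Parity must change: odd → even — ✓.

the J=0 ↔ J=0 exclusion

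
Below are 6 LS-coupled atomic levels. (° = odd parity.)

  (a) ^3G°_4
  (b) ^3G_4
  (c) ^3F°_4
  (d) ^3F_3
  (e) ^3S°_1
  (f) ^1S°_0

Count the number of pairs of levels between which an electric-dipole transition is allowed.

4

(a)–(b): allowed.
(a)–(c): forbidden (parity).
(a)–(d): allowed.
(a)–(e): forbidden (parity, ΔL, ΔJ).
(a)–(f): forbidden (parity, ΔS, ΔL, ΔJ).
(b)–(c): allowed.
(b)–(d): forbidden (parity).
(b)–(e): forbidden (ΔL, ΔJ).
(b)–(f): forbidden (ΔS, ΔL, ΔJ).
(c)–(d): allowed.
(c)–(e): forbidden (parity, ΔL, ΔJ).
(c)–(f): forbidden (parity, ΔS, ΔL, ΔJ).
(d)–(e): forbidden (ΔL, ΔJ).
(d)–(f): forbidden (ΔS, ΔL, ΔJ).
(e)–(f): forbidden (parity, ΔS, ΔL).
Allowed pairs: 4 of 15.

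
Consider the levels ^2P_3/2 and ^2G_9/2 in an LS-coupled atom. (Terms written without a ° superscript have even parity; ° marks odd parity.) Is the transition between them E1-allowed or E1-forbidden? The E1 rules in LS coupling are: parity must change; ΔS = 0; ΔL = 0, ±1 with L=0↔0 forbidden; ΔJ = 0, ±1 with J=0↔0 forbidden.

Parity must change: even → even — fails.
ΔS = 0: S: 1/2 → 1/2 — ok.
ΔL = 0, ±1 (not L=0↔0): L: 1 → 4, ΔL = +3 — fails.
ΔJ = 0, ±1 (not J=0↔0): J: 3/2 → 9/2, ΔJ = +3 — fails.
Rule(s) violated: parity, ΔL, ΔJ.

forbidden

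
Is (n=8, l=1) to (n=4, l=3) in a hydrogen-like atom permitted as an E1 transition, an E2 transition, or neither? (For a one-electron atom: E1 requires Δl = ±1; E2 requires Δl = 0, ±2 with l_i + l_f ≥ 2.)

Δl = 3 − 1 = +2; l_i + l_f = 4.
E1 (Δl = ±1): not satisfied.
E2 (Δl = 0,±2, l_i+l_f ≥ 2): satisfied.

E2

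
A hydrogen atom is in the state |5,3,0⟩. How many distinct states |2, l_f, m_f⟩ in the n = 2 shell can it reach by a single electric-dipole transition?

0

E1 requires l_f ∈ {2, 4}, but neither lies in [0, 1], so no final state is reachable.
Total: 0.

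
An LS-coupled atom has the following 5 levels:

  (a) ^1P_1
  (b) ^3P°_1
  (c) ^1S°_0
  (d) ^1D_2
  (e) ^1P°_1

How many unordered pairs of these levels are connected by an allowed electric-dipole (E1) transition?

(a)–(b): forbidden (ΔS).
(a)–(c): allowed.
(a)–(d): forbidden (parity).
(a)–(e): allowed.
(b)–(c): forbidden (parity, ΔS).
(b)–(d): forbidden (ΔS).
(b)–(e): forbidden (parity, ΔS).
(c)–(d): forbidden (ΔL, ΔJ).
(c)–(e): forbidden (parity).
(d)–(e): allowed.
Allowed pairs: 3 of 10.

3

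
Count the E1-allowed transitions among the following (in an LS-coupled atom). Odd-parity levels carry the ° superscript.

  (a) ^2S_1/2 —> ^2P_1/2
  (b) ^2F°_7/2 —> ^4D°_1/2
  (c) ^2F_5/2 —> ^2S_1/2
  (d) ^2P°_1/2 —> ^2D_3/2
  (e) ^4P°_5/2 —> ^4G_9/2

1

(a) forbidden (parity fails)
(b) forbidden (parity, ΔS, ΔJ fail)
(c) forbidden (parity, ΔL, ΔJ fail)
(d) allowed
(e) forbidden (ΔL, ΔJ fail)
Total allowed: 1 of 5.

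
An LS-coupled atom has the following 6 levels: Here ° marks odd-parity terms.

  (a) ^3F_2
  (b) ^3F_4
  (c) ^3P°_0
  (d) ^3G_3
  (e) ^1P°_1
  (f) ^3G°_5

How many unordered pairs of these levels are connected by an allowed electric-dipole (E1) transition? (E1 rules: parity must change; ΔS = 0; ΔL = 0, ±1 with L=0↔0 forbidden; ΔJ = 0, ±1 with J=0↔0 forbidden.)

(a)–(b): forbidden (parity, ΔJ).
(a)–(c): forbidden (ΔL, ΔJ).
(a)–(d): forbidden (parity).
(a)–(e): forbidden (ΔS, ΔL).
(a)–(f): forbidden (ΔJ).
(b)–(c): forbidden (ΔL, ΔJ).
(b)–(d): forbidden (parity).
(b)–(e): forbidden (ΔS, ΔL, ΔJ).
(b)–(f): allowed.
(c)–(d): forbidden (ΔL, ΔJ).
(c)–(e): forbidden (parity, ΔS).
(c)–(f): forbidden (parity, ΔL, ΔJ).
(d)–(e): forbidden (ΔS, ΔL, ΔJ).
(d)–(f): forbidden (ΔJ).
(e)–(f): forbidden (parity, ΔS, ΔL, ΔJ).
Allowed pairs: 1 of 15.

1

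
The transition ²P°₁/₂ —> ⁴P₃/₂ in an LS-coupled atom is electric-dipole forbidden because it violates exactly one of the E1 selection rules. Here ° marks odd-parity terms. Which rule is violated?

the ΔS = 0 rule

Reading off the term symbols: S 1/2→3/2, L 1→1, J 1/2→3/2, parity odd→even.
Parity must change: odd → even — satisfied.
ΔS = 0: S: 1/2 → 3/2 — violated.
ΔJ = 0, ±1 (not J=0↔0): J: 1/2 → 3/2, ΔJ = +1 — satisfied.
ΔL = 0, ±1 (not L=0↔0): L: 1 → 1, ΔL = +0 — satisfied.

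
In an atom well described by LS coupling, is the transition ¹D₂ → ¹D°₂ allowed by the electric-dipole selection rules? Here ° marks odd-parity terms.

Reading off the term symbols: S 0→0, L 2→2, J 2→2, parity even→odd.
Parity must change: even → odd — ✓.
ΔJ = 0, ±1 (not J=0↔0): J: 2 → 2, ΔJ = +0 — ✓.
ΔL = 0, ±1 (not L=0↔0): L: 2 → 2, ΔL = +0 — ✓.
ΔS = 0: S: 0 → 0 — ✓.
All four E1 rules are satisfied.

allowed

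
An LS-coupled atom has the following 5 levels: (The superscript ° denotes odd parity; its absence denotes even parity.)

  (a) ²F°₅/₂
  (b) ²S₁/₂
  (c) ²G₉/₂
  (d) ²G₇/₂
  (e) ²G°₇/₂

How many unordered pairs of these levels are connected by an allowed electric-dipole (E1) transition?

3

(a)–(b): forbidden (ΔL, ΔJ).
(a)–(c): forbidden (ΔJ).
(a)–(d): allowed.
(a)–(e): forbidden (parity).
(b)–(c): forbidden (parity, ΔL, ΔJ).
(b)–(d): forbidden (parity, ΔL, ΔJ).
(b)–(e): forbidden (ΔL, ΔJ).
(c)–(d): forbidden (parity).
(c)–(e): allowed.
(d)–(e): allowed.
Allowed pairs: 3 of 10.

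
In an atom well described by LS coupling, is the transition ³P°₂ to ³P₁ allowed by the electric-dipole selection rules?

allowed

Reading off the term symbols: S 1→1, L 1→1, J 2→1, parity odd→even.
Parity must change: odd → even — satisfied.
ΔS = 0: S: 1 → 1 — satisfied.
ΔL = 0, ±1 (not L=0↔0): L: 1 → 1, ΔL = +0 — satisfied.
ΔJ = 0, ±1 (not J=0↔0): J: 2 → 1, ΔJ = -1 — satisfied.
All four E1 rules are satisfied.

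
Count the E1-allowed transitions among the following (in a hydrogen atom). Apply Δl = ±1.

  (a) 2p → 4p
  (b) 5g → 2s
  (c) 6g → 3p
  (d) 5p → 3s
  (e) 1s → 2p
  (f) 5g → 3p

(a) forbidden — Δl = +0 (E1 requires Δl = ±1)
(b) forbidden — Δl = -4 (E1 requires Δl = ±1)
(c) forbidden — Δl = -3 (E1 requires Δl = ±1)
(d) allowed
(e) allowed
(f) forbidden — Δl = -3 (E1 requires Δl = ±1)
Total allowed: 2 of 6.

2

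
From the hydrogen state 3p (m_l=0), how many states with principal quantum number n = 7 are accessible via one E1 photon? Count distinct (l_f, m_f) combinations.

E1 requires Δl = ±1, so l_f ∈ {0, 2}; with 0 ≤ l_f ≤ n_f−1 = 6, the allowed l_f values are {0, 2}.
For l_f = 0: m_f ∈ {m_i−1, m_i, m_i+1} ∩ [−0, 0] = {0} → 1 state.
For l_f = 2: m_f ∈ {m_i−1, m_i, m_i+1} ∩ [−2, 2] = {-1, 0, 1} → 3 states.
Total: 4.

4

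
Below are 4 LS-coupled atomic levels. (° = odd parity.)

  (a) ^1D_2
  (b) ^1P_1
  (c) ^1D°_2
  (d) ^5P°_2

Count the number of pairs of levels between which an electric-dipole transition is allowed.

2

(a)–(b): forbidden (parity).
(a)–(c): allowed.
(a)–(d): forbidden (ΔS).
(b)–(c): allowed.
(b)–(d): forbidden (ΔS).
(c)–(d): forbidden (parity, ΔS).
Allowed pairs: 2 of 6.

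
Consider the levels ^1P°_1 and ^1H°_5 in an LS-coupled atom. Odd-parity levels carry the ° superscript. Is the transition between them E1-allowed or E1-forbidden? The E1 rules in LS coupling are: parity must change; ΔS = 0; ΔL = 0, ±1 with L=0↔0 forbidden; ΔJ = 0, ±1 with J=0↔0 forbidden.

Parity must change: odd → odd — fails.
ΔS = 0: S: 0 → 0 — passes.
ΔL = 0, ±1 (not L=0↔0): L: 1 → 5, ΔL = +4 — fails.
ΔJ = 0, ±1 (not J=0↔0): J: 1 → 5, ΔJ = +4 — fails.
Rule(s) violated: parity, ΔL, ΔJ.

forbidden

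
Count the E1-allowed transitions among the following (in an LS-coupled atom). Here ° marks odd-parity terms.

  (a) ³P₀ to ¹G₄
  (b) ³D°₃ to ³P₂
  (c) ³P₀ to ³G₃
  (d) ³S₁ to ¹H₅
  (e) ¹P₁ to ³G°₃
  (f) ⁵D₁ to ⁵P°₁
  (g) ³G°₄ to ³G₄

(a) forbidden (parity, ΔS, ΔL, ΔJ fail)
(b) allowed
(c) forbidden (parity, ΔL, ΔJ fail)
(d) forbidden (parity, ΔS, ΔL, ΔJ fail)
(e) forbidden (ΔS, ΔL, ΔJ fail)
(f) allowed
(g) allowed
Total allowed: 3 of 7.

3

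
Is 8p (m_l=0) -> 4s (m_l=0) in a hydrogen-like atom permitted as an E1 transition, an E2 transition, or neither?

E1

Δl = 0 − 1 = -1; l_i + l_f = 1.
Δm_l = +0.
E1 (Δl = ±1, |Δm_l| ≤ 1): satisfied.
E2 (Δl = 0,±2, l_i+l_f ≥ 2, |Δm_l| ≤ 2): not satisfied.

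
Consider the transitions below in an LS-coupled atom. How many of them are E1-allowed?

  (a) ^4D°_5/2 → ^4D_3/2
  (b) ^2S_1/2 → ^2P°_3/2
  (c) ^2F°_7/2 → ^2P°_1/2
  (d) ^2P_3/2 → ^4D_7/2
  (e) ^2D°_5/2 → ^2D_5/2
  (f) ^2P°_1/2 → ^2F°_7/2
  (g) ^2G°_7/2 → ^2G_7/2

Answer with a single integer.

(a) allowed
(b) allowed
(c) forbidden (parity, ΔL, ΔJ fail)
(d) forbidden (parity, ΔS, ΔJ fail)
(e) allowed
(f) forbidden (parity, ΔL, ΔJ fail)
(g) allowed
Total allowed: 4 of 7.

4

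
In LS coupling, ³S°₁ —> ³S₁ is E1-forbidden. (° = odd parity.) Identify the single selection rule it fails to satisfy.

ΔS = 0: S: 1 → 1 — ✓.
Parity must change: odd → even — ✓.
ΔJ = 0, ±1 (not J=0↔0): J: 1 → 1, ΔJ = +0 — ✓.
ΔL = 0, ±1 (not L=0↔0): L: 0 → 0, ΔL = +0 — ✗.

the L=0 ↔ L=0 exclusion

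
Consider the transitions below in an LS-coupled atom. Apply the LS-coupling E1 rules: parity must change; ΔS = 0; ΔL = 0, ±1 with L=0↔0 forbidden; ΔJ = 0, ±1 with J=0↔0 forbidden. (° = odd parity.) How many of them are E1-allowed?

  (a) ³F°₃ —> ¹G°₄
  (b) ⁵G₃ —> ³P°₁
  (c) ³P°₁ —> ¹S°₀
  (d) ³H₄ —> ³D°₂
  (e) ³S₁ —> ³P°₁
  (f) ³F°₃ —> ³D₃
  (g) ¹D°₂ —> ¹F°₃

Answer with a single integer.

(a) forbidden (parity, ΔS fail)
(b) forbidden (ΔS, ΔL, ΔJ fail)
(c) forbidden (parity, ΔS fail)
(d) forbidden (ΔL, ΔJ fail)
(e) allowed
(f) allowed
(g) forbidden (parity fails)
Total allowed: 2 of 7.

2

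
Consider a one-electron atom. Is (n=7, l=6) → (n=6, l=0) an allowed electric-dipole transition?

forbidden

Initial l = 6, final l = 0, so Δl = -6. E1 requires Δl = ±1: fails.
The transition is electric-dipole forbidden.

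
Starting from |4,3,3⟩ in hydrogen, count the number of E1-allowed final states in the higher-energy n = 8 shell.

E1 requires Δl = ±1, so l_f ∈ {2, 4}; with 0 ≤ l_f ≤ n_f−1 = 7, the allowed l_f values are {2, 4}.
For l_f = 2: m_f ∈ {m_i−1, m_i, m_i+1} ∩ [−2, 2] = {2} → 1 state.
For l_f = 4: m_f ∈ {m_i−1, m_i, m_i+1} ∩ [−4, 4] = {2, 3, 4} → 3 states.
Total: 4.

4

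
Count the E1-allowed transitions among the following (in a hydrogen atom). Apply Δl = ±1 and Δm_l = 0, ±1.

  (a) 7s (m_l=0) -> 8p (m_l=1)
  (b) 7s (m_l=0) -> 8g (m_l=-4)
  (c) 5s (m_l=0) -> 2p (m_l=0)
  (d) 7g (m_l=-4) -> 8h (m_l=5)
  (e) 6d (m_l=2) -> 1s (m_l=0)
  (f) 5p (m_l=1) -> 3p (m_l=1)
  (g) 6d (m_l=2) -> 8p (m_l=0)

(a) allowed
(b) forbidden — Δl = +4 (E1 requires Δl = ±1); Δm_l = -4 (E1 requires Δm_l = 0, ±1)
(c) allowed
(d) forbidden — Δm_l = +9 (E1 requires Δm_l = 0, ±1)
(e) forbidden — Δl = -2 (E1 requires Δl = ±1); Δm_l = -2 (E1 requires Δm_l = 0, ±1)
(f) forbidden — Δl = +0 (E1 requires Δl = ±1)
(g) forbidden — Δm_l = -2 (E1 requires Δm_l = 0, ±1)
Total allowed: 2 of 7.

2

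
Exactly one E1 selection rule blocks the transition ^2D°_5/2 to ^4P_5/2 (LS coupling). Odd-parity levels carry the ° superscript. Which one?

Reading off the term symbols: S 1/2→3/2, L 2→1, J 5/2→5/2, parity odd→even.
Parity must change: odd → even — satisfied.
ΔS = 0: S: 1/2 → 3/2 — violated.
ΔL = 0, ±1 (not L=0↔0): L: 2 → 1, ΔL = -1 — satisfied.
ΔJ = 0, ±1 (not J=0↔0): J: 5/2 → 5/2, ΔJ = +0 — satisfied.

the ΔS = 0 rule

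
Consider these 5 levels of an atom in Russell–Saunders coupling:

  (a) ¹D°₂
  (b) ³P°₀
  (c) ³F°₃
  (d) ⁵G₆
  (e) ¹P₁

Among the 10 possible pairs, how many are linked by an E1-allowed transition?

(a)–(b): forbidden (parity, ΔS, ΔJ).
(a)–(c): forbidden (parity, ΔS).
(a)–(d): forbidden (ΔS, ΔL, ΔJ).
(a)–(e): allowed.
(b)–(c): forbidden (parity, ΔL, ΔJ).
(b)–(d): forbidden (ΔS, ΔL, ΔJ).
(b)–(e): forbidden (ΔS).
(c)–(d): forbidden (ΔS, ΔJ).
(c)–(e): forbidden (ΔS, ΔL, ΔJ).
(d)–(e): forbidden (parity, ΔS, ΔL, ΔJ).
Allowed pairs: 1 of 10.

1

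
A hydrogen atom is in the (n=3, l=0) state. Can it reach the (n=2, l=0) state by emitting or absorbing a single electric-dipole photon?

forbidden

Initial l = 0, final l = 0, so Δl = +0. E1 requires Δl = ±1: fails.
The transition is electric-dipole forbidden.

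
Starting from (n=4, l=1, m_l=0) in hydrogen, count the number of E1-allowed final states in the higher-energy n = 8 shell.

E1 requires Δl = ±1, so l_f ∈ {0, 2}; with 0 ≤ l_f ≤ n_f−1 = 7, the allowed l_f values are {0, 2}.
For l_f = 0: m_f ∈ {m_i−1, m_i, m_i+1} ∩ [−0, 0] = {0} → 1 state.
For l_f = 2: m_f ∈ {m_i−1, m_i, m_i+1} ∩ [−2, 2] = {-1, 0, 1} → 3 states.
Total: 4.

4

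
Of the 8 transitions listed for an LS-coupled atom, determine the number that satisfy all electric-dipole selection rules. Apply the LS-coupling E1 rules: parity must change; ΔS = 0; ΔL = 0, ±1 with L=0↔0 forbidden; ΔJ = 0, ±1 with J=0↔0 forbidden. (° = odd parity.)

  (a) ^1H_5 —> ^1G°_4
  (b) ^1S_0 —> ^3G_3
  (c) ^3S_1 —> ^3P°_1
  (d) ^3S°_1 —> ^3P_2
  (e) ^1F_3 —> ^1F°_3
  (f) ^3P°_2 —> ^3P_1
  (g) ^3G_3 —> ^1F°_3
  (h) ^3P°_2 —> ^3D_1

(a) allowed
(b) forbidden (parity, ΔS, ΔL, ΔJ fail)
(c) allowed
(d) allowed
(e) allowed
(f) allowed
(g) forbidden (ΔS fails)
(h) allowed
Total allowed: 6 of 8.

6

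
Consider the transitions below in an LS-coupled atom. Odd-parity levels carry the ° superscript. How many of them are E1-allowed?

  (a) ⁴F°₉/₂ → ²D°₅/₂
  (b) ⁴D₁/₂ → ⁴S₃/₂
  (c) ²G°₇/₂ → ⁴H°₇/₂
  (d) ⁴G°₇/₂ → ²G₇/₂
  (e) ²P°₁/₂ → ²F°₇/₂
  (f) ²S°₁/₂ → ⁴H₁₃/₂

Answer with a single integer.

(a) forbidden (parity, ΔS, ΔJ fail)
(b) forbidden (parity, ΔL fail)
(c) forbidden (parity, ΔS fail)
(d) forbidden (ΔS fails)
(e) forbidden (parity, ΔL, ΔJ fail)
(f) forbidden (ΔS, ΔL, ΔJ fail)
Total allowed: 0 of 6.

0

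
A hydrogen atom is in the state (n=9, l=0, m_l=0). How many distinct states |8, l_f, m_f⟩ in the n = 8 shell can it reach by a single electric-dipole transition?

3

E1 requires Δl = ±1, so l_f ∈ {-1, 1}; with 0 ≤ l_f ≤ n_f−1 = 7, the allowed l_f values are {1}.
For l_f = 1: m_f ∈ {m_i−1, m_i, m_i+1} ∩ [−1, 1] = {-1, 0, 1} → 3 states.
Total: 3.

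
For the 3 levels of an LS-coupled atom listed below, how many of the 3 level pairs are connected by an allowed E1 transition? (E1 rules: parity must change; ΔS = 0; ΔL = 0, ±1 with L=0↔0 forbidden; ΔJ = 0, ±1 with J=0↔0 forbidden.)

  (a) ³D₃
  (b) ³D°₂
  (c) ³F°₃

2

(a)–(b): allowed.
(a)–(c): allowed.
(b)–(c): forbidden (parity).
Allowed pairs: 2 of 3.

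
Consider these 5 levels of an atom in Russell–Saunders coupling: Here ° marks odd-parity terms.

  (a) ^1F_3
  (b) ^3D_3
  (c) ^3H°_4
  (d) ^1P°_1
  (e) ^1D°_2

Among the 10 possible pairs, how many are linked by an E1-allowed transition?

1

(a)–(b): forbidden (parity, ΔS).
(a)–(c): forbidden (ΔS, ΔL).
(a)–(d): forbidden (ΔL, ΔJ).
(a)–(e): allowed.
(b)–(c): forbidden (ΔL).
(b)–(d): forbidden (ΔS, ΔJ).
(b)–(e): forbidden (ΔS).
(c)–(d): forbidden (parity, ΔS, ΔL, ΔJ).
(c)–(e): forbidden (parity, ΔS, ΔL, ΔJ).
(d)–(e): forbidden (parity).
Allowed pairs: 1 of 10.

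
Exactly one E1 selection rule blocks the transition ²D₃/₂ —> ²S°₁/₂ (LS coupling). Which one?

Reading off the term symbols: S 1/2→1/2, L 2→0, J 3/2→1/2, parity even→odd.
Parity must change: even → odd — passes.
ΔS = 0: S: 1/2 → 1/2 — passes.
ΔL = 0, ±1 (not L=0↔0): L: 2 → 0, ΔL = -2 — fails.
ΔJ = 0, ±1 (not J=0↔0): J: 3/2 → 1/2, ΔJ = -1 — passes.

the ΔL = 0, ±1 rule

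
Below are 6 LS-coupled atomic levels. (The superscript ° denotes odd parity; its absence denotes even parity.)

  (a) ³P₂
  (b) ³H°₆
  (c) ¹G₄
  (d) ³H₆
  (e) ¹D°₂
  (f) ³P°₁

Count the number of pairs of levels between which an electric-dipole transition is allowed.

2

(a)–(b): forbidden (ΔL, ΔJ).
(a)–(c): forbidden (parity, ΔS, ΔL, ΔJ).
(a)–(d): forbidden (parity, ΔL, ΔJ).
(a)–(e): forbidden (ΔS).
(a)–(f): allowed.
(b)–(c): forbidden (ΔS, ΔJ).
(b)–(d): allowed.
(b)–(e): forbidden (parity, ΔS, ΔL, ΔJ).
(b)–(f): forbidden (parity, ΔL, ΔJ).
(c)–(d): forbidden (parity, ΔS, ΔJ).
(c)–(e): forbidden (ΔL, ΔJ).
(c)–(f): forbidden (ΔS, ΔL, ΔJ).
(d)–(e): forbidden (ΔS, ΔL, ΔJ).
(d)–(f): forbidden (ΔL, ΔJ).
(e)–(f): forbidden (parity, ΔS).
Allowed pairs: 2 of 15.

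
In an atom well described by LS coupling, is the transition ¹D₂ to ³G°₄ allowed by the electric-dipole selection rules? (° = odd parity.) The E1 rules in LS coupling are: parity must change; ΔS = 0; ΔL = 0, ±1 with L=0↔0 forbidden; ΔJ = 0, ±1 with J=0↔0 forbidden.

Parity must change: even → odd — passes.
ΔS = 0: S: 0 → 1 — fails.
ΔL = 0, ±1 (not L=0↔0): L: 2 → 4, ΔL = +2 — fails.
ΔJ = 0, ±1 (not J=0↔0): J: 2 → 4, ΔJ = +2 — fails.
Rule(s) violated: ΔS, ΔL, ΔJ.

forbidden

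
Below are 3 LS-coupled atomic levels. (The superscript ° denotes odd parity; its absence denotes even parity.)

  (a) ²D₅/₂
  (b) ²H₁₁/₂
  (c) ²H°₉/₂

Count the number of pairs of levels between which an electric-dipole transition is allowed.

(a)–(b): forbidden (parity, ΔL, ΔJ).
(a)–(c): forbidden (ΔL, ΔJ).
(b)–(c): allowed.
Allowed pairs: 1 of 3.

1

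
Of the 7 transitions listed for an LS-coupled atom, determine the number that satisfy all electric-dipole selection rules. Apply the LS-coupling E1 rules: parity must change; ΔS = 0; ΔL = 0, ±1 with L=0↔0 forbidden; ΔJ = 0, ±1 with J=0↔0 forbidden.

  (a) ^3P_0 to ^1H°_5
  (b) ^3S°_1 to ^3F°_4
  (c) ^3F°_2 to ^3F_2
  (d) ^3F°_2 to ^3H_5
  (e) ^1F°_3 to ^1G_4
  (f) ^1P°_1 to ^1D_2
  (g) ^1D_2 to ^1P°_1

(a) forbidden (ΔS, ΔL, ΔJ fail)
(b) forbidden (parity, ΔL, ΔJ fail)
(c) allowed
(d) forbidden (ΔL, ΔJ fail)
(e) allowed
(f) allowed
(g) allowed
Total allowed: 4 of 7.

4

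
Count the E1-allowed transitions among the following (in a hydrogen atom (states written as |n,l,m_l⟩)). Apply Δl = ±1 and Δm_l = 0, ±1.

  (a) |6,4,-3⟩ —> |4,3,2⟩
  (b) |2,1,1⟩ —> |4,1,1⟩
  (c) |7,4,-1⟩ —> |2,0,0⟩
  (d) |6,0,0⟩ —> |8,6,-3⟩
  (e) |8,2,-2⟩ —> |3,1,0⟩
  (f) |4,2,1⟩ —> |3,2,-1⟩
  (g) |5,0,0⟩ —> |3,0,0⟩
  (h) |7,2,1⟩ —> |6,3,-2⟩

(a) forbidden — Δm_l = +5 (E1 requires Δm_l = 0, ±1)
(b) forbidden — Δl = +0 (E1 requires Δl = ±1)
(c) forbidden — Δl = -4 (E1 requires Δl = ±1)
(d) forbidden — Δl = +6 (E1 requires Δl = ±1); Δm_l = -3 (E1 requires Δm_l = 0, ±1)
(e) forbidden — Δm_l = +2 (E1 requires Δm_l = 0, ±1)
(f) forbidden — Δl = +0 (E1 requires Δl = ±1); Δm_l = -2 (E1 requires Δm_l = 0, ±1)
(g) forbidden — Δl = +0 (E1 requires Δl = ±1)
(h) forbidden — Δm_l = -3 (E1 requires Δm_l = 0, ±1)
Total allowed: 0 of 8.

0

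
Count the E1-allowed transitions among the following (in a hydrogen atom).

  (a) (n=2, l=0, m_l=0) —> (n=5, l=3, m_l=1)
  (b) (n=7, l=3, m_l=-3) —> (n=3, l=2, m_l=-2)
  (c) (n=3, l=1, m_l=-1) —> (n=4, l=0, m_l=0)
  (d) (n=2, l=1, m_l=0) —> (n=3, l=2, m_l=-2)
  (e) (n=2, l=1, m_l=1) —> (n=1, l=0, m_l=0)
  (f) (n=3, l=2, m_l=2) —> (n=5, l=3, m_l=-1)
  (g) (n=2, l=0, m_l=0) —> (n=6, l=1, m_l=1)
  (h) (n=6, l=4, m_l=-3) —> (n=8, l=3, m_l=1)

(a) forbidden — Δl = +3 (E1 requires Δl = ±1)
(b) allowed
(c) allowed
(d) forbidden — Δm_l = -2 (E1 requires Δm_l = 0, ±1)
(e) allowed
(f) forbidden — Δm_l = -3 (E1 requires Δm_l = 0, ±1)
(g) allowed
(h) forbidden — Δm_l = +4 (E1 requires Δm_l = 0, ±1)
Total allowed: 4 of 8.

4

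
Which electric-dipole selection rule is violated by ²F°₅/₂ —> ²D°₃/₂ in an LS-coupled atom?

parity

Reading off the term symbols: S 1/2→1/2, L 3→2, J 5/2→3/2, parity odd→odd.
ΔL = 0, ±1 (not L=0↔0): L: 3 → 2, ΔL = -1 — satisfied.
ΔJ = 0, ±1 (not J=0↔0): J: 5/2 → 3/2, ΔJ = -1 — satisfied.
ΔS = 0: S: 1/2 → 1/2 — satisfied.
Parity must change: odd → odd — violated.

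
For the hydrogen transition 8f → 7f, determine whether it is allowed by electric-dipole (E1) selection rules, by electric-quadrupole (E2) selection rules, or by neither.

E2

Δl = 3 − 3 = +0; l_i + l_f = 6.
E1 (Δl = ±1): not satisfied.
E2 (Δl = 0,±2, l_i+l_f ≥ 2): satisfied.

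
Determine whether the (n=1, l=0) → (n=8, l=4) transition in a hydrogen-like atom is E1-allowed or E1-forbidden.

l: 0 → 4 (Δl = +4). Δl = ±1 fails.
The transition is electric-dipole forbidden.

forbidden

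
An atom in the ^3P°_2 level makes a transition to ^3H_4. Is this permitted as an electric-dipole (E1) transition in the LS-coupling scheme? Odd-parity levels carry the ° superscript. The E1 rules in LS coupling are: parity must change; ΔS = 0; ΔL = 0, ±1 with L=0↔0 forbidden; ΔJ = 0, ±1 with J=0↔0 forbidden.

forbidden

Initial level: S=1, L=1, J=2, parity odd. Final level: S=1, L=5, J=4, parity even.
ΔJ = 0, ±1 (not J=0↔0): J: 2 → 4, ΔJ = +2 — fails.
ΔS = 0: S: 1 → 1 — passes.
ΔL = 0, ±1 (not L=0↔0): L: 1 → 5, ΔL = +4 — fails.
Parity must change: odd → even — passes.
Rule(s) violated: ΔL, ΔJ.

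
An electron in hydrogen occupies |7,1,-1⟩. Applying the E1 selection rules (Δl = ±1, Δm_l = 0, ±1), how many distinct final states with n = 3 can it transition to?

4

E1 requires Δl = ±1, so l_f ∈ {0, 2}; with 0 ≤ l_f ≤ n_f−1 = 2, the allowed l_f values are {0, 2}.
For l_f = 0: m_f ∈ {m_i−1, m_i, m_i+1} ∩ [−0, 0] = {0} → 1 state.
For l_f = 2: m_f ∈ {m_i−1, m_i, m_i+1} ∩ [−2, 2] = {-2, -1, 0} → 3 states.
Total: 4.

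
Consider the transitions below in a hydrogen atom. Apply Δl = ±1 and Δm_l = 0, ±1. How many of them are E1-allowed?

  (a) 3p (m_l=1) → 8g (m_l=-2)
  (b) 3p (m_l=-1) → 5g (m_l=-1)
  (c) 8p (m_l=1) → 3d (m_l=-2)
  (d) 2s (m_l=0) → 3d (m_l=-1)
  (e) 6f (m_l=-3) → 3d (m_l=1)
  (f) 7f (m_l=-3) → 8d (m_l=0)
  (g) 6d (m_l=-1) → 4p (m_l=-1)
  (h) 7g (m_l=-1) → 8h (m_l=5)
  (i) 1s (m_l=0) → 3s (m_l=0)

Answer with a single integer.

(a) forbidden — Δl = +3 (E1 requires Δl = ±1); Δm_l = -3 (E1 requires Δm_l = 0, ±1)
(b) forbidden — Δl = +3 (E1 requires Δl = ±1)
(c) forbidden — Δm_l = -3 (E1 requires Δm_l = 0, ±1)
(d) forbidden — Δl = +2 (E1 requires Δl = ±1)
(e) forbidden — Δm_l = +4 (E1 requires Δm_l = 0, ±1)
(f) forbidden — Δm_l = +3 (E1 requires Δm_l = 0, ±1)
(g) allowed
(h) forbidden — Δm_l = +6 (E1 requires Δm_l = 0, ±1)
(i) forbidden — Δl = +0 (E1 requires Δl = ±1)
Total allowed: 1 of 9.

1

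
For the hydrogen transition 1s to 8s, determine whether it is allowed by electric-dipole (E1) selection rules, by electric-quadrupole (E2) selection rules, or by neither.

Δl = 0 − 0 = +0; l_i + l_f = 0.
E1 (Δl = ±1): not satisfied.
E2 (Δl = 0,±2, l_i+l_f ≥ 2): not satisfied.

neither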